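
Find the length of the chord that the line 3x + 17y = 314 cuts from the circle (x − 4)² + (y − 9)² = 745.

The distance from (4, 9) to the line is 149/√298, and r² = 745.
Chord = 2√(r² − d²) = 2·√(1341/2) = 3√298.

3√298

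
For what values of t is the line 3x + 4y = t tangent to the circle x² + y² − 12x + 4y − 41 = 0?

t = −35 or t = 55

Tangency holds when the distance from the centre (6, −2) to the line equals the radius 9:
|3·6 + 4·(−2) − t| / √25 = 9
|t − (10)| = 9·5, so t = 55 or t = −35.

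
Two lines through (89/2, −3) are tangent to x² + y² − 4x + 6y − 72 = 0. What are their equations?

2x − 9y = 116 and 2x + 9y = 62

A line y − (−3) = m(x − (89/2)) is tangent when its distance from (2, −3) is √85:
[m·(−85/2) − (0)]² = 85(m² + 1)
81m² − 4 = 0, so m = 2/9 or m = −2/9.
Through (89/2, −3) these give 2x − 9y = 116 and 2x + 9y = 62.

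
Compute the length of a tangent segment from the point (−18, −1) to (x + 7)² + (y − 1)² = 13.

With centre O = (−7, 1), |OP|² = 125 and r² = 13.
Power of the point: PT² = |PO|² − r² = 112, so PT = 4√7.

4√7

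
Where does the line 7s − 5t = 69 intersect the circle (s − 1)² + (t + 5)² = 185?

Substitute t = (−69 + 7s)/5:
74s² − 666s − 2664 = 0  ⟹  s² − 9s − 36 = 0
s = 12 or s = −3, giving (12, 3) and (−3, −18).

(−3, −18) and (12, 3)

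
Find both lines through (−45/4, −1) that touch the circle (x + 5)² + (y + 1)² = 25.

4x − 3y = −42 and 4x + 3y = −48

A line y − (−1) = m(x − (−45/4)) is tangent when its distance from (−5, −1) is 5:
[m·(25/4) − (0)]² = 25(m² + 1)
9m² − 16 = 0, so m = 4/3 or m = −4/3.
With m = 4/3: 4x − 3y = −42. With m = −4/3: 4x + 3y = −48.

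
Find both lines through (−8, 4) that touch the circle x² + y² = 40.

Let a tangent through (−8, 4) have slope m. Its distance from (0, 0) must equal 2√10:
[m·(8) − (−4)]² = 40(m² + 1)
3m² + 8m − 3 = 0, so m = 1/3 or m = −3.
With m = 1/3: x − 3y = −20. With m = −3: 3x + y = −20.

x − 3y = −20 and 3x + y = −20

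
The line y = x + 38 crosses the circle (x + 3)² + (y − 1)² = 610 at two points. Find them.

Substitute y = x + 38:
2x² + 80x + 768 = 0  ⟹  x² + 40x + 384 = 0
x = −16 or x = −24, giving (−16, 22) and (−24, 14).

(−24, 14) and (−16, 22)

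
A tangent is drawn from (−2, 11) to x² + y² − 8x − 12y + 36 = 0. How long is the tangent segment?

3√5

The centre is (4, 6) and r = 4. The square of the distance from P to the centre is 36 + 25 = 61.
Power of the point: PT² = |PO|² − r² = 45, so PT = 3√5.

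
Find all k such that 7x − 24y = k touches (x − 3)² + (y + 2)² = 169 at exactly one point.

k = −256 or k = 394

For a tangent, require d(centre, line) = r = 13.
|7·3 − 24·(−2) − k| / √625 = 13
|k − (69)| = 13·25, so k = 394 or k = −256.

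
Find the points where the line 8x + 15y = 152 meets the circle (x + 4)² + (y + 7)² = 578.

From the line, y = (152 − 8x)/15. Substituting:
289x² − 2312x − 60401 = 0  ⟹  x² − 8x − 209 = 0
x = 19 or x = −11, giving (19, 0) and (−11, 16).

(−11, 16) and (19, 0)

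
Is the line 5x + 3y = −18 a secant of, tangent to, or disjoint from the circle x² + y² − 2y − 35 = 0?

secant

Substituting the line into the circle gives 34x² + 210x + 117 = 0.
Discriminant = (210)² − 4·34·(117) = 28188 > 0.
Two real roots: the line is a secant.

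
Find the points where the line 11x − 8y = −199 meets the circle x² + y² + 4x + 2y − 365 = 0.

(−21, −4) and (−5, 18)

From the line, y = (199 + 11x)/8. Substituting:
185x² + 4810x + 19425 = 0  ⟹  x² + 26x + 105 = 0
x = −5 or x = −21, giving (−5, 18) and (−21, −4).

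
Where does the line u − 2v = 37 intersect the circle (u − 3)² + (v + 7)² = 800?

Substitute v = (−37 + u)/2:
5u² − 70u − 2635 = 0  ⟹  u² − 14u − 527 = 0
u = 31 or u = −17, giving (31, −3) and (−17, −27).

(−17, −27) and (31, −3)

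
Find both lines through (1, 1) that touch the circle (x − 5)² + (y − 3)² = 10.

x + 3y = 4 and 3x − y = 2

A line y − (1) = m(x − (1)) is tangent when its distance from (5, 3) is √10:
[m·(4) − (2)]² = 10(m² + 1)
3m² − 8m − 3 = 0, so m = −1/3 or m = 3.
With m = −1/3: x + 3y = 4. With m = 3: 3x − y = 2.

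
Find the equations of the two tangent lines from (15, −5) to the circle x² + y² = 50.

Write the tangent as mx − y + (−5 − m·(15)) = 0 and set its distance from the centre to 5√2:
(−15m − (5))² = 50(m² + 1)
7m² + 6m − 1 = 0, so m = 1/7 or m = −1.
Through (15, −5) these give x − 7y = 50 and x + y = 10.

x − 7y = 50 and x + y = 10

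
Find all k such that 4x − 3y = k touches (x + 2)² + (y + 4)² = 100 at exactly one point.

k = −46 or k = 54

Tangency holds when the distance from the centre (−2, −4) to the line equals the radius 10:
|4·(−2) − 3·(−4) − k| / √25 = 10
|k − (4)| = 10·5, so k = 54 or k = −46.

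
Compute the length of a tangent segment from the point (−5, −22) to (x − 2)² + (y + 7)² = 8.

Centre (2, −7), r² = 8. |PO|² = (−7)² + (−15)² = 274.
The tangent meets the radius at right angles, so tangent² = |PO|² − r² = 274 − 8 = 266.

√266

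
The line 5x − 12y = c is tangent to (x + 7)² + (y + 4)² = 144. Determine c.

For a tangent, require d(centre, line) = r = 12.
|5·(−7) − 12·(−4) − c| / √169 = 12
|c − (13)| = 12·13, so c = 169 or c = −143.

c = −143 or c = 169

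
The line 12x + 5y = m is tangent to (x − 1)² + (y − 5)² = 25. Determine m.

m = −28 or m = 102

Tangency holds when the distance from the centre (1, 5) to the line equals the radius 5:
|12·1 + 5·5 − m| / √169 = 5
|m − (37)| = 5·13, so m = 102 or m = −28.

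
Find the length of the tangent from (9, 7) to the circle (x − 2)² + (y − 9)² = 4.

With centre O = (2, 9), |OP|² = 53 and r² = 4.
By the tangent–radius right angle, tangent length = √(|PO|² − r²) = √49 = 7.

7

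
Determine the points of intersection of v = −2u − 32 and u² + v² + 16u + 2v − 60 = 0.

(−18, 4) and (−10, −12)

Express v = −2u − 32 and substitute into the circle:
5u² + 140u + 900 = 0  ⟹  u² + 28u + 180 = 0
u = −10 or u = −18, giving (−10, −12) and (−18, 4).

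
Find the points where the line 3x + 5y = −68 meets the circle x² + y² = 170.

From the line, y = (−68 − 3x)/5. Substituting:
34x² + 408x + 374 = 0  ⟹  x² + 12x + 11 = 0
x = −1 or x = −11, giving (−1, −13) and (−11, −7).

(−11, −7) and (−1, −13)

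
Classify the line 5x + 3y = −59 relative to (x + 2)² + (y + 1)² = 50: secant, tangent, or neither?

neither

Substituting the line into the circle gives 34x² + 596x + 2722 = 0.
Δ = 355216 − 370192 = −14976.
No real roots: the line does not meet the circle.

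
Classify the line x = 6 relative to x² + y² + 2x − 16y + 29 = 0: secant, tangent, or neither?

Substituting the line into the circle gives y² − 16y + 77 = 0.
Δ = 256 − 308 = −52.
No real roots: the line does not meet the circle.

neither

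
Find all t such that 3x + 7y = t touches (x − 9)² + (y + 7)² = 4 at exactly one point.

t = −22 ± 2√58

For a tangent, require d(centre, line) = r = 2.
|3·9 + 7·(−7) − t| / √58 = 2
|t − (−22)| = 2√58.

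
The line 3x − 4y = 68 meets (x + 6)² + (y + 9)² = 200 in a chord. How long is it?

20

From the line, y = (−68 + 3x)/4. Substituting:
25x² − 1600 = 0  ⟹  x² − 64 = 0
x = 8 or x = −8, giving (8, −11) and (−8, −23).
Chord length = distance between (8, −11) and (−8, −23) = √400 = 20.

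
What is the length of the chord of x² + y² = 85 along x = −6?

14

The line gives x = −6. Substituting into the circle:
y² − 49 = 0
y = 7 or y = −7, giving (−6, 7) and (−6, −7).
Chord length = distance between (−6, 7) and (−6, −7) = √196 = 14.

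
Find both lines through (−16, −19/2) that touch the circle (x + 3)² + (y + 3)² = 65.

A line y − (−19/2) = m(x − (−16)) is tangent when its distance from (−3, −3) is √65:
(13m − (13/2))² = 65(m² + 1)
32m² − 52m − 7 = 0, so m = −1/8 or m = 7/4.
Through (−16, −19/2) these give x + 8y = −92 and 7x − 4y = −74.

x + 8y = −92 and 7x − 4y = −74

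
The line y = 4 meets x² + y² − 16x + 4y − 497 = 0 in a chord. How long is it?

Express y = 4 and substitute into the circle:
x² − 16x − 465 = 0
x = 31 or x = −15, giving (31, 4) and (−15, 4).
|(31, 4) − (−15, 4)| = √((46)² + (0)²) = 46.

46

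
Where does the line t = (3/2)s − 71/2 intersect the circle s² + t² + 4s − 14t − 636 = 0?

Express t = (−71 + 3s)/2 and substitute into the circle:
13s² − 494s + 4485 = 0  ⟹  s² − 38s + 345 = 0
s = 23 or s = 15, giving (23, −1) and (15, −13).

(15, −13) and (23, −1)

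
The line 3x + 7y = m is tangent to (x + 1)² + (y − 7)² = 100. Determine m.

m = 46 ± 10√58

For a tangent, require d(centre, line) = r = 10.
|3·(−1) + 7·7 − m| / √58 = 10
|m − (46)| = 10√58.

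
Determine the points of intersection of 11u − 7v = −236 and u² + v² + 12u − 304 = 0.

(−24, −4) and (−10, 18)

Substitute v = (236 + 11u)/7:
170u² + 5780u + 40800 = 0  ⟹  u² + 34u + 240 = 0
u = −10 or u = −24, giving (−10, 18) and (−24, −4).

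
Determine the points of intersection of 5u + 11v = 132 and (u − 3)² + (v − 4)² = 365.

Express v = (132 − 5u)/11 and substitute into the circle:
146u² − 1606u − 35332 = 0  ⟹  u² − 11u − 242 = 0
u = 22 or u = −11, giving (22, 2) and (−11, 17).

(−11, 17) and (22, 2)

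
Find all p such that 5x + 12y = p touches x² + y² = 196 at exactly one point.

p = −182 or p = 182

For a tangent, require d(centre, line) = r = 14.
|5·0 + 12·0 − p| / √169 = 14
|p| = 14·13, so p = 182 or p = −182.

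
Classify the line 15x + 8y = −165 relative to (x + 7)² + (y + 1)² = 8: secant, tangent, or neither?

Substituting the line into the circle gives 289x² + 5606x + 27273 = 0.
Discriminant = (5606)² − 4·289·(27273) = −100352 < 0.
No real roots: the line does not meet the circle.

neither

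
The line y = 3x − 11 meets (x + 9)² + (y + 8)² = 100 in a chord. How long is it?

2√10

Centre (−9, −8), r² = 100. Perpendicular distance d from centre to line = |−30| / √10 = 30/√10.
Chord = 2√(r² − d²) = 2·√(10) = 2√10.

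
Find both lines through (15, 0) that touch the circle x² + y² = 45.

x − 2y = 15 and x + 2y = 15

A line y − (0) = m(x − (15)) is tangent when its distance from (0, 0) is 3√5:
(−15m − (0))² = 45(m² + 1)
4m² − 1 = 0, so m = 1/2 or m = −1/2.
With m = 1/2: x − 2y = 15. With m = −1/2: x + 2y = 15.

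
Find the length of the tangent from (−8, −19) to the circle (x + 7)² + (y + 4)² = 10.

6√6

With centre O = (−7, −4), |OP|² = 226 and r² = 10.
Power of the point: PT² = |PO|² − r² = 216, so PT = 6√6.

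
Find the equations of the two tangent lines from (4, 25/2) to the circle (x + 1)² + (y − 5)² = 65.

Write the tangent as mx − y + (25/2 − m·(4)) = 0 and set its distance from the centre to √65:
(−5m − (−15/2))² = 65(m² + 1)
32m² + 60m + 7 = 0, so m = −7/4 or m = −1/8.
With m = −7/4: 7x + 4y = 78. With m = −1/8: x + 8y = 104.

7x + 4y = 78 and x + 8y = 104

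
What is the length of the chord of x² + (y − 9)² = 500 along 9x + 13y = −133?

10√10

From the line, y = (−133 − 9x)/13. Substituting:
250x² + 4500x − 22000 = 0  ⟹  x² + 18x − 88 = 0
x = 4 or x = −22, giving (4, −13) and (−22, 5).
|(4, −13) − (−22, 5)| = √((26)² + (−18)²) = 10√10.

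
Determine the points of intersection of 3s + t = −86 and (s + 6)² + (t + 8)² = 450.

(−27, −5) and (−21, −23)

Substitute t = −3s − 86:
10s² + 480s + 5670 = 0  ⟹  s² + 48s + 567 = 0
s = −21 or s = −27, giving (−21, −23) and (−27, −5).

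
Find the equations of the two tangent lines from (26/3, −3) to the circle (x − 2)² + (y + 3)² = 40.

3x + y = 23 and 3x − y = 29

Write the tangent as mx − y + (−3 − m·(26/3)) = 0 and set its distance from the centre to 2√10:
(−20/3m − (0))² = 40(m² + 1)
m² − 9 = 0, so m = −3 or m = 3.
With m = −3: 3x + y = 23. With m = 3: 3x − y = 29.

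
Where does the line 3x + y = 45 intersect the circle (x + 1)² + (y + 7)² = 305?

(15, 0) and (16, −3)

Substitute y = −3x + 45:
10x² − 310x + 2400 = 0  ⟹  x² − 31x + 240 = 0
x = 16 or x = 15, giving (16, −3) and (15, 0).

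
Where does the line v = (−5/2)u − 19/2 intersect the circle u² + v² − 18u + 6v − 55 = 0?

(−3, −2) and (1, −12)

Express v = (−19 − 5u)/2 and substitute into the circle:
29u² + 58u − 87 = 0  ⟹  u² + 2u − 3 = 0
u = 1 or u = −3, giving (1, −12) and (−3, −2).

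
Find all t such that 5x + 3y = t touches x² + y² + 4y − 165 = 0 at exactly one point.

t = −6 ± 13√34

The line touches the circle iff its distance from (0, −2) is 13:
|5·0 + 3·(−2) − t| / √34 = 13
|t − (−6)| = 13√34.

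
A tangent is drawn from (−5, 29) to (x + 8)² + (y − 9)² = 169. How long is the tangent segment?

4√15

The centre is (−8, 9) and r = 13. The square of the distance from P to the centre is 9 + 400 = 409.
The tangent meets the radius at right angles, so tangent² = |PO|² − r² = 409 − 169 = 240.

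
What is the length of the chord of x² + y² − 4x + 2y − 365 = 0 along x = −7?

Centre (2, −1), r² = 370. Perpendicular distance d from centre to line = |9| / √1 = 9.
Half the chord is √(r² − d²) = √(289), so the full chord is 34.

34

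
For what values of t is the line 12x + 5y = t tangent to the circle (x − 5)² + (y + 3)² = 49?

Tangency holds when the distance from the centre (5, −3) to the line equals the radius 7:
|12·5 + 5·(−3) − t| / √169 = 7
|t − (45)| = 7·13, so t = 136 or t = −46.

t = −46 or t = 136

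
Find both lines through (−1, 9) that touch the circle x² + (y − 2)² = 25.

3x + 4y = 33 and 4x − 3y = −31

A line y − (9) = m(x − (−1)) is tangent when its distance from (0, 2) is 5:
(1m − (−7))² = 25(m² + 1)
12m² − 7m − 12 = 0, so m = −3/4 or m = 4/3.
With m = −3/4: 3x + 4y = 33. With m = 4/3: 4x − 3y = −31.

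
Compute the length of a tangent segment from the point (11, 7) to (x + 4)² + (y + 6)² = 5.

√389

With centre O = (−4, −6), |OP|² = 394 and r² = 5.
By the tangent–radius right angle, tangent length = √(|PO|² − r²) = √389.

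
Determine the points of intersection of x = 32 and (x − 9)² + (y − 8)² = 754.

(32, −7) and (32, 23)

The line gives x = 32. Substituting into the circle:
y² − 16y − 161 = 0
y = 23 or y = −7, giving (32, 23) and (32, −7).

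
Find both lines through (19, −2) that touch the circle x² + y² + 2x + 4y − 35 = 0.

Let a tangent through (19, −2) have slope m. Its distance from (−1, −2) must equal 2√10:
(−20m − (0))² = 40(m² + 1)
9m² − 1 = 0, so m = 1/3 or m = −1/3.
With m = 1/3: x − 3y = 25. With m = −1/3: x + 3y = 13.

x − 3y = 25 and x + 3y = 13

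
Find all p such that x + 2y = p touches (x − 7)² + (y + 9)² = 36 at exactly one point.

For a tangent, require d(centre, line) = r = 6.
|1·7 + 2·(−9) − p| / √5 = 6
|p − (−11)| = 6√5.

p = −11 ± 6√5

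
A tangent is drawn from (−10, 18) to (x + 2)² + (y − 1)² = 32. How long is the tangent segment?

Centre (−2, 1), r² = 32. |PO|² = (−8)² + (17)² = 353.
The tangent meets the radius at right angles, so tangent² = |PO|² − r² = 353 − 32 = 321.

√321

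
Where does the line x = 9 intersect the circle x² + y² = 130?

The line gives x = 9. Substituting into the circle:
y² − 49 = 0
y = 7 or y = −7, giving (9, 7) and (9, −7).

(9, −7) and (9, 7)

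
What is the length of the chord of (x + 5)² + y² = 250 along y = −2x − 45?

Substitute y = −2x − 45:
5x² + 190x + 1800 = 0  ⟹  x² + 38x + 360 = 0
x = −18 or x = −20, giving (−18, −9) and (−20, −5).
Chord length = distance between (−18, −9) and (−20, −5) = √20 = 2√5.

2√5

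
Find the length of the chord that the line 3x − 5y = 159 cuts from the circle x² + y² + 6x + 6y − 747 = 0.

3√34

Substitute y = (−159 + 3x)/5:
34x² − 714x + 1836 = 0  ⟹  x² − 21x + 54 = 0
x = 18 or x = 3, giving (18, −21) and (3, −30).
Chord length = distance between (18, −21) and (3, −30) = √306 = 3√34.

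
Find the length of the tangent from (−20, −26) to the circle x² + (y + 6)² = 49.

With centre O = (0, −6), |OP|² = 800 and r² = 49.
The tangent meets the radius at right angles, so tangent² = |PO|² − r² = 800 − 49 = 751.

√751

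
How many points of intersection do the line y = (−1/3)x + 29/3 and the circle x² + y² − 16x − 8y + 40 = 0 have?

2

Substituting the line into the circle gives 10x² − 178x + 505 = 0.
Δ = 31684 − 20200 = 11484.
Two real roots: the line is a secant.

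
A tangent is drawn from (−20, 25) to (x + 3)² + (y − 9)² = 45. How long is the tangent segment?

The centre is (−3, 9) and r = 3√5. The square of the distance from P to the centre is 289 + 256 = 545.
By the tangent–radius right angle, tangent length = √(|PO|² − r²) = √500 = 10√5.

10√5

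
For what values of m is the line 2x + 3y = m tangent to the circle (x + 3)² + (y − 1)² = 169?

m = −3 ± 13√13

The line touches the circle iff its distance from (−3, 1) is 13:
|2·(−3) + 3·1 − m| / √13 = 13
|m − (−3)| = 13√13.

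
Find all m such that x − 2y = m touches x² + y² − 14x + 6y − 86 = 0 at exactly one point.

m = 13 ± 12√5

For a tangent, require d(centre, line) = r = 12.
|1·7 − 2·(−3) − m| / √5 = 12
|m − (13)| = 12√5.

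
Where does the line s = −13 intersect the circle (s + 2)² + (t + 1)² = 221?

(−13, −11) and (−13, 9)

The line gives s = −13. Substituting into the circle:
t² + 2t − 99 = 0
t = 9 or t = −11, giving (−13, 9) and (−13, −11).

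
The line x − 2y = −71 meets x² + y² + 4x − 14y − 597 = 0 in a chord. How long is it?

The distance from (−2, 7) to the line is 55/√5, and r² = 650.
Chord = 2√(r² − d²) = 2·√(45) = 6√5.

6√5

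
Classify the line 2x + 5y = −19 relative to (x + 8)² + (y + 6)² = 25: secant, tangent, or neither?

Substituting the line into the circle gives 29x² + 356x + 1096 = 0.
Δ = 126736 − 127136 = −400.
No real roots: the line does not meet the circle.

neither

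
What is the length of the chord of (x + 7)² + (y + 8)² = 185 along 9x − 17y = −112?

√370

Substitute y = (112 + 9x)/17:
370x² + 8510x + 22200 = 0  ⟹  x² + 23x + 60 = 0
x = −3 or x = −20, giving (−3, 5) and (−20, −4).
Chord length = distance between (−3, 5) and (−20, −4) = √370 = √370.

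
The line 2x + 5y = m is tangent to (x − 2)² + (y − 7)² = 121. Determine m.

The line touches the circle iff its distance from (2, 7) is 11:
|2·2 + 5·7 − m| / √29 = 11
|m − (39)| = 11√29.

m = 39 ± 11√29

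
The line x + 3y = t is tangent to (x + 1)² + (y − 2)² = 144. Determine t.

t = 5 ± 12√10

Tangency holds when the distance from the centre (−1, 2) to the line equals the radius 12:
|1·(−1) + 3·2 − t| / √10 = 12
|t − (5)| = 12√10.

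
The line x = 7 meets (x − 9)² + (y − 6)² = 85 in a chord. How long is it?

18

The distance from (9, 6) to the line is 2, and r² = 85.
Chord = 2√(r² − d²) = 2·√(81) = 18.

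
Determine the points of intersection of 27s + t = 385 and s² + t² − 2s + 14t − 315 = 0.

(14, 7) and (15, −20)

Substitute t = −27s + 385:
730s² − 21170s + 153300 = 0  ⟹  s² − 29s + 210 = 0
s = 15 or s = 14, giving (15, −20) and (14, 7).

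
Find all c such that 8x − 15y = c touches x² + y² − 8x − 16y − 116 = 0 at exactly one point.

c = −326 or c = 150

Tangency holds when the distance from the centre (4, 8) to the line equals the radius 14:
|8·4 − 15·8 − c| / √289 = 14
|c − (−88)| = 14·17, so c = 150 or c = −326.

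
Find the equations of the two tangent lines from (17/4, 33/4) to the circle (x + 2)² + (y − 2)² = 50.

A line y − (33/4) = m(x − (17/4)) is tangent when its distance from (−2, 2) is 5√2:
[m·(−25/4) − (−25/4)]² = 50(m² + 1)
7m² + 50m + 7 = 0, so m = −7 or m = −1/7.
With m = −7: 7x + y = 38. With m = −1/7: x + 7y = 62.

7x + y = 38 and x + 7y = 62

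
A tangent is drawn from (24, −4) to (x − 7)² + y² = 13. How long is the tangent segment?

With centre O = (7, 0), |OP|² = 305 and r² = 13.
Power of the point: PT² = |PO|² − r² = 292, so PT = 2√73.

2√73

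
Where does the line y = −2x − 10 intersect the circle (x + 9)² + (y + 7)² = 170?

From the line, y = −2x − 10. Substituting:
5x² + 30x − 80 = 0  ⟹  x² + 6x − 16 = 0
x = 2 or x = −8, giving (2, −14) and (−8, 6).

(−8, 6) and (2, −14)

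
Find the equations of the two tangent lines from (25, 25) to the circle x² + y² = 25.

4x − 3y = 25 and 3x − 4y = −25

A line y − (25) = m(x − (25)) is tangent when its distance from (0, 0) is 5:
(−25m − (−25))² = 25(m² + 1)
12m² − 25m + 12 = 0, so m = 4/3 or m = 3/4.
Through (25, 25) these give 4x − 3y = 25 and 3x − 4y = −25.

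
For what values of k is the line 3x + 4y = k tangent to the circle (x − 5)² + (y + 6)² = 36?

k = −39 or k = 21

The line touches the circle iff its distance from (5, −6) is 6:
|3·5 + 4·(−6) − k| / √25 = 6
|k − (−9)| = 6·5, so k = 21 or k = −39.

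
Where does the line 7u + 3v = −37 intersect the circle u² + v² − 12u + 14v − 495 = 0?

Substitute v = (−37 − 7u)/3:
58u² + 116u − 4640 = 0  ⟹  u² + 2u − 80 = 0
u = 8 or u = −10, giving (8, −31) and (−10, 11).

(−10, 11) and (8, −31)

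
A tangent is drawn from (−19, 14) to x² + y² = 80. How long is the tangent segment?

With centre O = (0, 0), |OP|² = 557 and r² = 80.
Power of the point: PT² = |PO|² − r² = 477, so PT = 3√53.

3√53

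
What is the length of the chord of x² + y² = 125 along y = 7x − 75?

The distance from (0, 0) to the line is 75/√50, and r² = 125.
Half the chord is √(r² − d²) = √(25/2), so the full chord is 5√2.

5√2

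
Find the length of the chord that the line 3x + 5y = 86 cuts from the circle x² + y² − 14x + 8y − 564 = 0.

The distance from (7, −4) to the line is 85/√34, and r² = 629.
Chord = 2√(r² − d²) = 2·√(833/2) = 7√34.

7√34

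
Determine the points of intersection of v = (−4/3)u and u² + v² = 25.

Express v = (−4u)/3 and substitute into the circle:
25u² − 225 = 0  ⟹  u² − 9 = 0
u = 3 or u = −3, giving (3, −4) and (−3, 4).

(−3, 4) and (3, −4)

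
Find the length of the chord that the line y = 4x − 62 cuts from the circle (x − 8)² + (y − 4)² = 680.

Substitute y = 4x − 62:
17x² − 544x + 3740 = 0  ⟹  x² − 32x + 220 = 0
x = 22 or x = 10, giving (22, 26) and (10, −22).
Chord length = distance between (22, 26) and (10, −22) = √2448 = 12√17.

12√17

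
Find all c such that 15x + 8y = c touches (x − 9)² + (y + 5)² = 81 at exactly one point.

c = −58 or c = 248

For a tangent, require d(centre, line) = r = 9.
|15·9 + 8·(−5) − c| / √289 = 9
|c − (95)| = 9·17, so c = 248 or c = −58.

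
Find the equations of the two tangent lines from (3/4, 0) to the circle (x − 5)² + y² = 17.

A line y − (0) = m(x − (3/4)) is tangent when its distance from (5, 0) is √17:
[m·(17/4) − (0)]² = 17(m² + 1)
m² − 16 = 0, so m = 4 or m = −4.
Through (3/4, 0) these give 4x − y = 3 and 4x + y = 3.

4x − y = 3 and 4x + y = 3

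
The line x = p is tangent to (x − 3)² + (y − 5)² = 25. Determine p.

For a tangent, require d(centre, line) = r = 5.
|1·3 + 0·5 − p| / √1 = 5
|p − (3)| = 5, so p = 8 or p = −2.

p = −2 or p = 8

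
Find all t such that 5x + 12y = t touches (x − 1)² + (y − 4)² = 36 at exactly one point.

Tangency holds when the distance from the centre (1, 4) to the line equals the radius 6:
|5·1 + 12·4 − t| / √169 = 6
|t − (53)| = 6·13, so t = 131 or t = −25.

t = −25 or t = 131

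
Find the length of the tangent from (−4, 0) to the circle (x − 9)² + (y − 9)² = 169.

9

Centre (9, 9), r² = 169. |PO|² = (−13)² + (−9)² = 250.
By the tangent–radius right angle, tangent length = √(|PO|² − r²) = √81 = 9.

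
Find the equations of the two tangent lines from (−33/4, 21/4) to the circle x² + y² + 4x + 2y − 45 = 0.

Write the tangent as mx − y + (21/4 − m·(−33/4)) = 0 and set its distance from the centre to 5√2:
[m·(25/4) − (−25/4)]² = 50(m² + 1)
7m² − 50m + 7 = 0, so m = 1/7 or m = 7.
Through (−33/4, 21/4) these give x − 7y = −45 and 7x − y = −63.

x − 7y = −45 and 7x − y = −63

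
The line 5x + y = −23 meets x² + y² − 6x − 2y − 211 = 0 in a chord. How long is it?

5√26

Centre (3, 1), r² = 221. Perpendicular distance d from centre to line = |39| / √26 = 39/√26.
Chord = 2√(r² − d²) = 2·√(325/2) = 5√26.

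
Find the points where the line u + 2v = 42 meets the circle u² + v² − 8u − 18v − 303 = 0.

(−8, 25) and (24, 9)

Substitute v = (42 − u)/2:
5u² − 80u − 960 = 0  ⟹  u² − 16u − 192 = 0
u = 24 or u = −8, giving (24, 9) and (−8, 25).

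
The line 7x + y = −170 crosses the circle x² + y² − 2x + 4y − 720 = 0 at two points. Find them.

From the line, y = −7x − 170. Substituting:
50x² + 2350x + 27500 = 0  ⟹  x² + 47x + 550 = 0
x = −22 or x = −25, giving (−22, −16) and (−25, 5).

(−25, 5) and (−22, −16)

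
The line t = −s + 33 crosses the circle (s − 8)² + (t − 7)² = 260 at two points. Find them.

(10, 23) and (24, 9)

Express t = −s + 33 and substitute into the circle:
2s² − 68s + 480 = 0  ⟹  s² − 34s + 240 = 0
s = 24 or s = 10, giving (24, 9) and (10, 23).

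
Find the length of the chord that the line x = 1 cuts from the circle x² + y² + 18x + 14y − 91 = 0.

The line gives x = 1. Substituting into the circle:
y² + 14y − 72 = 0
y = 4 or y = −18, giving (1, 4) and (1, −18).
Chord length = distance between (1, 4) and (1, −18) = √484 = 22.

22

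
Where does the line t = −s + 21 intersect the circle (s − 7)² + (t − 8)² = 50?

(6, 15) and (14, 7)

From the line, t = −s + 21. Substituting:
2s² − 40s + 168 = 0  ⟹  s² − 20s + 84 = 0
s = 14 or s = 6, giving (14, 7) and (6, 15).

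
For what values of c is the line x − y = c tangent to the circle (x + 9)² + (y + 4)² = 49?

Tangency holds when the distance from the centre (−9, −4) to the line equals the radius 7:
|1·(−9) − 1·(−4) − c| / √2 = 7
|c − (−5)| = 7√2.

c = −5 ± 7√2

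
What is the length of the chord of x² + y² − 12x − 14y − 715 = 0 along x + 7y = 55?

40√2

From the line, y = (55 − x)/7. Substituting:
50x² − 600x − 37400 = 0  ⟹  x² − 12x − 748 = 0
x = 34 or x = −22, giving (34, 3) and (−22, 11).
Chord length = distance between (34, 3) and (−22, 11) = √3200 = 40√2.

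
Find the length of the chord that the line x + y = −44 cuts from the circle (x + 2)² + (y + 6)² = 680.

8√2

From the line, y = −x − 44. Substituting:
2x² + 80x + 768 = 0  ⟹  x² + 40x + 384 = 0
x = −16 or x = −24, giving (−16, −28) and (−24, −20).
|(−16, −28) − (−24, −20)| = √((8)² + (−8)²) = 8√2.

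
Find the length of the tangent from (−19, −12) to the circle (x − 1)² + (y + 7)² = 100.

The centre is (1, −7) and r = 10. The square of the distance from P to the centre is 400 + 25 = 425.
By the tangent–radius right angle, tangent length = √(|PO|² − r²) = √325 = 5√13.

5√13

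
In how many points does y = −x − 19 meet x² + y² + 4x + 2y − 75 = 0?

Substituting the line into the circle gives 2x² + 40x + 248 = 0.
Δ = 1600 − 1984 = −384.
No real roots: the line does not meet the circle.

0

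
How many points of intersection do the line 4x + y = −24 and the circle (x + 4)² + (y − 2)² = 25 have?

2

Centre (−4, 2), r² = 25. Distance² from centre to line = (10)²/17 = 100/17.
Since d² < r², the line cuts the circle twice.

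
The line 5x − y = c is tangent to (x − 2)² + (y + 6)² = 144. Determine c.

c = 16 ± 12√26

The line touches the circle iff its distance from (2, −6) is 12:
|5·2 − 1·(−6) − c| / √26 = 12
|c − (16)| = 12√26.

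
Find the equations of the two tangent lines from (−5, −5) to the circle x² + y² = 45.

2x + y = −15 and x + 2y = −15

Let a tangent through (−5, −5) have slope m. Its distance from (0, 0) must equal 3√5:
(5m − (5))² = 45(m² + 1)
2m² + 5m + 2 = 0, so m = −2 or m = −1/2.
With m = −2: 2x + y = −15. With m = −1/2: x + 2y = −15.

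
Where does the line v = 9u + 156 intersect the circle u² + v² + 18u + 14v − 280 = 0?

Substitute v = 9u + 156:
82u² + 2952u + 26240 = 0  ⟹  u² + 36u + 320 = 0
u = −16 or u = −20, giving (−16, 12) and (−20, −24).

(−20, −24) and (−16, 12)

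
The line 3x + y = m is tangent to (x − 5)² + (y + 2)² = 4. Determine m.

The line touches the circle iff its distance from (5, −2) is 2:
|3·5 + 1·(−2) − m| / √10 = 2
|m − (13)| = 2√10.

m = 13 ± 2√10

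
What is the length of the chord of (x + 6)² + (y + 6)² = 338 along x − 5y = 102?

4√26

Substitute y = (−102 + x)/5:
26x² + 156x − 2366 = 0  ⟹  x² + 6x − 91 = 0
x = 7 or x = −13, giving (7, −19) and (−13, −23).
|(7, −19) − (−13, −23)| = √((20)² + (4)²) = 4√26.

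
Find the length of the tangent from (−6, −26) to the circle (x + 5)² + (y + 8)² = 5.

Centre (−5, −8), r² = 5. |PO|² = (−1)² + (−18)² = 325.
By the tangent–radius right angle, tangent length = √(|PO|² − r²) = √320 = 8√5.

8√5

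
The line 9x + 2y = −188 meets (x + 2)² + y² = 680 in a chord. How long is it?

Substitute y = (−188 − 9x)/2:
85x² + 3400x + 32640 = 0  ⟹  x² + 40x + 384 = 0
x = −16 or x = −24, giving (−16, −22) and (−24, 14).
Chord length = distance between (−16, −22) and (−24, 14) = √1360 = 4√85.

4√85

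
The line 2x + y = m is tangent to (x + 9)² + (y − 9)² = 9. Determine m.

Tangency holds when the distance from the centre (−9, 9) to the line equals the radius 3:
|2·(−9) + 1·9 − m| / √5 = 3
|m − (−9)| = 3√5.

m = −9 ± 3√5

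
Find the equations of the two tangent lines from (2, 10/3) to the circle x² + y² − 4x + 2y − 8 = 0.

A line y − (10/3) = m(x − (2)) is tangent when its distance from (2, −1) is √13:
[m·(0) − (−13/3)]² = 13(m² + 1)
9m² − 4 = 0, so m = 2/3 or m = −2/3.
Through (2, 10/3) these give 2x − 3y = −6 and 2x + 3y = 14.

2x − 3y = −6 and 2x + 3y = 14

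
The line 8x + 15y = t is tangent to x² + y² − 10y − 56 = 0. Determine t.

t = −78 or t = 228

The line touches the circle iff its distance from (0, 5) is 9:
|8·0 + 15·5 − t| / √289 = 9
|t − (75)| = 9·17, so t = 228 or t = −78.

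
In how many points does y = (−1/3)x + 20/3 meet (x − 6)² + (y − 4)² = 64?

2

Substituting the line into the circle gives 10x² − 124x − 188 = 0.
Discriminant = (−124)² − 4·10·(−188) = 22896 > 0.
Two real roots: the line is a secant.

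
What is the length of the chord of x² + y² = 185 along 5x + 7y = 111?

√74

From the line, y = (111 − 5x)/7. Substituting:
74x² − 1110x + 3256 = 0  ⟹  x² − 15x + 44 = 0
x = 11 or x = 4, giving (11, 8) and (4, 13).
Chord length = distance between (11, 8) and (4, 13) = √74 = √74.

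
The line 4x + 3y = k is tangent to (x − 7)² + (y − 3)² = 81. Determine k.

Tangency holds when the distance from the centre (7, 3) to the line equals the radius 9:
|4·7 + 3·3 − k| / √25 = 9
|k − (37)| = 9·5, so k = 82 or k = −8.

k = −8 or k = 82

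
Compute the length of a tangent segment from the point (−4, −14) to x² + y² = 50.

9√2

The centre is (0, 0) and r = 5√2. The square of the distance from P to the centre is 16 + 196 = 212.
Power of the point: PT² = |PO|² − r² = 162, so PT = 9√2.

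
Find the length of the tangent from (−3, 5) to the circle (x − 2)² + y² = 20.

√30

Centre (2, 0), r² = 20. |PO|² = (−5)² + (5)² = 50.
The tangent meets the radius at right angles, so tangent² = |PO|² − r² = 50 − 20 = 30.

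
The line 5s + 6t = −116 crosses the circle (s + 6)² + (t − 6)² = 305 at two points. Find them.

(−22, −1) and (−10, −11)

Substitute t = (−116 − 5s)/6:
61s² + 1952s + 13420 = 0  ⟹  s² + 32s + 220 = 0
s = −10 or s = −22, giving (−10, −11) and (−22, −1).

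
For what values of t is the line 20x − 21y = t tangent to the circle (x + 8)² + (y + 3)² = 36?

t = −271 or t = 77

For a tangent, require d(centre, line) = r = 6.
|20·(−8) − 21·(−3) − t| / √841 = 6
|t − (−97)| = 6·29, so t = 77 or t = −271.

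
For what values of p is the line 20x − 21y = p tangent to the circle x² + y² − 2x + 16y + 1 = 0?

For a tangent, require d(centre, line) = r = 8.
|20·1 − 21·(−8) − p| / √841 = 8
|p − (188)| = 8·29, so p = 420 or p = −44.

p = −44 or p = 420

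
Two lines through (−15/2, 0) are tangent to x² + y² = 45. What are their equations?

2x − y = −15 and 2x + y = −15

A line y − (0) = m(x − (−15/2)) is tangent when its distance from (0, 0) is 3√5:
(15/2m − (0))² = 45(m² + 1)
m² − 4 = 0, so m = 2 or m = −2.
With m = 2: 2x − y = −15. With m = −2: 2x + y = −15.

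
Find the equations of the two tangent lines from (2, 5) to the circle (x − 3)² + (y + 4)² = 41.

4x + 5y = 33 and 5x − 4y = −10

Let a tangent through (2, 5) have slope m. Its distance from (3, −4) must equal √41:
(1m − (−9))² = 41(m² + 1)
20m² − 9m − 20 = 0, so m = −4/5 or m = 5/4.
With m = −4/5: 4x + 5y = 33. With m = 5/4: 5x − 4y = −10.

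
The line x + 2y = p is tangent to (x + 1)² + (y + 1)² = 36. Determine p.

p = −3 ± 6√5

Tangency holds when the distance from the centre (−1, −1) to the line equals the radius 6:
|1·(−1) + 2·(−1) − p| / √5 = 6
|p − (−3)| = 6√5.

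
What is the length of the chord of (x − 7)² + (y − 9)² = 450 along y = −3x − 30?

Substitute y = −3x − 30:
10x² + 220x + 1120 = 0  ⟹  x² + 22x + 112 = 0
x = −8 or x = −14, giving (−8, −6) and (−14, 12).
|(−8, −6) − (−14, 12)| = √((6)² + (−18)²) = 6√10.

6√10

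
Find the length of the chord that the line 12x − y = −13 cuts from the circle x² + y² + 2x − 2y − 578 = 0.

Express y = 12x + 13 and substitute into the circle:
145x² + 290x − 435 = 0  ⟹  x² + 2x − 3 = 0
x = 1 or x = −3, giving (1, 25) and (−3, −23).
Chord length = distance between (1, 25) and (−3, −23) = √2320 = 4√145.

4√145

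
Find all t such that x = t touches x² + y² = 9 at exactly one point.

t = −3 or t = 3

Tangency holds when the distance from the centre (0, 0) to the line equals the radius 3:
|1·0 + 0·0 − t| / √1 = 3
|t| = 3, so t = 3 or t = −3.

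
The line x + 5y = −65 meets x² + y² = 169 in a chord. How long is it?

Express y = (−65 − x)/5 and substitute into the circle:
26x² + 130x = 0  ⟹  x² + 5x = 0
x = 0 or x = −5, giving (0, −13) and (−5, −12).
Chord length = distance between (0, −13) and (−5, −12) = √26 = √26.

√26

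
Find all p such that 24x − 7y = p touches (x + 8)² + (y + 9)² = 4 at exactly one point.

The line touches the circle iff its distance from (−8, −9) is 2:
|24·(−8) − 7·(−9) − p| / √625 = 2
|p − (−129)| = 2·25, so p = −79 or p = −179.

p = −179 or p = −79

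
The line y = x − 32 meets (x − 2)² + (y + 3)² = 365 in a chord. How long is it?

Centre (2, −3), r² = 365. Perpendicular distance d from centre to line = |−27| / √2 = 27/√2.
Chord = 2√(r² − d²) = 2·√(1/2) = √2.

√2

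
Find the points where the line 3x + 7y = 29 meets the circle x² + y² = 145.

(−9, 8) and (12, −1)

Express y = (29 − 3x)/7 and substitute into the circle:
58x² − 174x − 6264 = 0  ⟹  x² − 3x − 108 = 0
x = 12 or x = −9, giving (12, −1) and (−9, 8).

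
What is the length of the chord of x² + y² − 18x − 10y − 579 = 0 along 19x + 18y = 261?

2√685

From the line, y = (261 − 19x)/18. Substituting:
685x² − 12330x − 166455 = 0  ⟹  x² − 18x − 243 = 0
x = 27 or x = −9, giving (27, −14) and (−9, 24).
|(27, −14) − (−9, 24)| = √((36)² + (−38)²) = 2√685.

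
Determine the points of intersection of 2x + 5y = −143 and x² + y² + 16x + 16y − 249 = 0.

Substitute y = (−143 − 2x)/5:
29x² + 812x + 2784 = 0  ⟹  x² + 28x + 96 = 0
x = −4 or x = −24, giving (−4, −27) and (−24, −19).

(−24, −19) and (−4, −27)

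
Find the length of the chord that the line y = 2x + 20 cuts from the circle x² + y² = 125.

Express y = 2x + 20 and substitute into the circle:
5x² + 80x + 275 = 0  ⟹  x² + 16x + 55 = 0
x = −5 or x = −11, giving (−5, 10) and (−11, −2).
|(−5, 10) − (−11, −2)| = √((6)² + (12)²) = 6√5.

6√5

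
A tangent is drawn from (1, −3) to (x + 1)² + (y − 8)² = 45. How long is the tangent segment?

4√5

Centre (−1, 8), r² = 45. |PO|² = (2)² + (−11)² = 125.
Power of the point: PT² = |PO|² − r² = 80, so PT = 4√5.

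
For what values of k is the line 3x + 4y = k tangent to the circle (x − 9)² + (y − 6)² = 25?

k = 26 or k = 76

Tangency holds when the distance from the centre (9, 6) to the line equals the radius 5:
|3·9 + 4·6 − k| / √25 = 5
|k − (51)| = 5·5, so k = 76 or k = 26.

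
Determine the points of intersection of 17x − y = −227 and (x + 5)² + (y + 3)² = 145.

(−14, −11) and (−13, 6)

Express y = 17x + 227 and substitute into the circle:
290x² + 7830x + 52780 = 0  ⟹  x² + 27x + 182 = 0
x = −13 or x = −14, giving (−13, 6) and (−14, −11).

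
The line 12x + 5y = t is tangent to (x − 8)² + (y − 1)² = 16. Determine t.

t = 49 or t = 153

Tangency holds when the distance from the centre (8, 1) to the line equals the radius 4:
|12·8 + 5·1 − t| / √169 = 4
|t − (101)| = 4·13, so t = 153 or t = 49.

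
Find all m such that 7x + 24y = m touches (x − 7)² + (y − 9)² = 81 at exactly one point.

The line touches the circle iff its distance from (7, 9) is 9:
|7·7 + 24·9 − m| / √625 = 9
|m − (265)| = 9·25, so m = 490 or m = 40.

m = 40 or m = 490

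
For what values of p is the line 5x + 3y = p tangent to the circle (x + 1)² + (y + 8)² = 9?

The line touches the circle iff its distance from (−1, −8) is 3:
|5·(−1) + 3·(−8) − p| / √34 = 3
|p − (−29)| = 3√34.

p = −29 ± 3√34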